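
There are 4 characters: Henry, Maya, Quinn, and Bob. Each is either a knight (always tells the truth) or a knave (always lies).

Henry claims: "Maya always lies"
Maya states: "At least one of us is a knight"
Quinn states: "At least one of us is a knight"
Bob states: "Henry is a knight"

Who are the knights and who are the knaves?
Henry is a knave.
Maya is a knight.
Quinn is a knight.
Bob is a knave.

Verification:
- Henry (knave) says "Maya always lies" - this is FALSE (a lie) because Maya is a knight.
- Maya (knight) says "At least one of us is a knight" - this is TRUE because Maya and Quinn are knights.
- Quinn (knight) says "At least one of us is a knight" - this is TRUE because Maya and Quinn are knights.
- Bob (knave) says "Henry is a knight" - this is FALSE (a lie) because Henry is a knave.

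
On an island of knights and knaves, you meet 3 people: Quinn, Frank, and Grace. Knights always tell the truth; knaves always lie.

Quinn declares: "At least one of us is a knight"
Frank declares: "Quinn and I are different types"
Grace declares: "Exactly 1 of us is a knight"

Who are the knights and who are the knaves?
Quinn is a knave.
Frank is a knave.
Grace is a knave.

Verification:
- Quinn (knave) says "At least one of us is a knight" - this is FALSE (a lie) because no one is a knight.
- Frank (knave) says "Quinn and I are different types" - this is FALSE (a lie) because Frank is a knave and Quinn is a knave.
- Grace (knave) says "Exactly 1 of us is a knight" - this is FALSE (a lie) because there are 0 knights.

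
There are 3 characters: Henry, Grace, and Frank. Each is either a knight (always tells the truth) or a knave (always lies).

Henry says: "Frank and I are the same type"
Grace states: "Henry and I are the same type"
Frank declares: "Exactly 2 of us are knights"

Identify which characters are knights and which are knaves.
Henry is a knight.
Grace is a knave.
Frank is a knight.

Verification:
- Henry (knight) says "Frank and I are the same type" - this is TRUE because Henry is a knight and Frank is a knight.
- Grace (knave) says "Henry and I are the same type" - this is FALSE (a lie) because Grace is a knave and Henry is a knight.
- Frank (knight) says "Exactly 2 of us are knights" - this is TRUE because there are 2 knights.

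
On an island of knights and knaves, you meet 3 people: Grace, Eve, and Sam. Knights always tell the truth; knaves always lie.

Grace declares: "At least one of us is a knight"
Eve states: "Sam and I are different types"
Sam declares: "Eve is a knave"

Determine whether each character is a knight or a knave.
Grace is a knight.
Eve is a knight.
Sam is a knave.

Verification:
- Grace (knight) says "At least one of us is a knight" - this is TRUE because Grace and Eve are knights.
- Eve (knight) says "Sam and I are different types" - this is TRUE because Eve is a knight and Sam is a knave.
- Sam (knave) says "Eve is a knave" - this is FALSE (a lie) because Eve is a knight.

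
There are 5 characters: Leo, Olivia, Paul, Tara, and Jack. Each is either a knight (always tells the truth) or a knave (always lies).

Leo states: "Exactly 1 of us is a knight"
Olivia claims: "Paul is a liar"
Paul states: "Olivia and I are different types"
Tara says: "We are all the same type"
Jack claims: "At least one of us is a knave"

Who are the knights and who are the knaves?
Leo is a knave.
Olivia is a knave.
Paul is a knight.
Tara is a knave.
Jack is a knight.

Verification:
- Leo (knave) says "Exactly 1 of us is a knight" - this is FALSE (a lie) because there are 2 knights.
- Olivia (knave) says "Paul is a liar" - this is FALSE (a lie) because Paul is a knight.
- Paul (knight) says "Olivia and I are different types" - this is TRUE because Paul is a knight and Olivia is a knave.
- Tara (knave) says "We are all the same type" - this is FALSE (a lie) because Paul and Jack are knights and Leo, Olivia, and Tara are knaves.
- Jack (knight) says "At least one of us is a knave" - this is TRUE because Leo, Olivia, and Tara are knaves.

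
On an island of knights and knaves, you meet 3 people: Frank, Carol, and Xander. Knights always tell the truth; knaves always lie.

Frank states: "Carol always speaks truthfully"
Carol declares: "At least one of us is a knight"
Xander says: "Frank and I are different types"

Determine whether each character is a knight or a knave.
Frank is a knave.
Carol is a knave.
Xander is a knave.

Verification:
- Frank (knave) says "Carol always speaks truthfully" - this is FALSE (a lie) because Carol is a knave.
- Carol (knave) says "At least one of us is a knight" - this is FALSE (a lie) because no one is a knight.
- Xander (knave) says "Frank and I are different types" - this is FALSE (a lie) because Xander is a knave and Frank is a knave.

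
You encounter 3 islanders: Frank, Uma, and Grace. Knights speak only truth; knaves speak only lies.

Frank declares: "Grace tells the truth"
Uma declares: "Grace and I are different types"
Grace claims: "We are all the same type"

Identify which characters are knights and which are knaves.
Frank is a knave.
Uma is a knight.
Grace is a knave.

Verification:
- Frank (knave) says "Grace tells the truth" - this is FALSE (a lie) because Grace is a knave.
- Uma (knight) says "Grace and I are different types" - this is TRUE because Uma is a knight and Grace is a knave.
- Grace (knave) says "We are all the same type" - this is FALSE (a lie) because Uma is a knight and Frank and Grace are knaves.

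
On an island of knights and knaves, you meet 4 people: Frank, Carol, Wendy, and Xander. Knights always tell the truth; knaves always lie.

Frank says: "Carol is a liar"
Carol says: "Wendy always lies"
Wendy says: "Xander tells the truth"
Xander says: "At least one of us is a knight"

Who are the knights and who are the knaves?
Frank is a knight.
Carol is a knave.
Wendy is a knight.
Xander is a knight.

Verification:
- Frank (knight) says "Carol is a liar" - this is TRUE because Carol is a knave.
- Carol (knave) says "Wendy always lies" - this is FALSE (a lie) because Wendy is a knight.
- Wendy (knight) says "Xander tells the truth" - this is TRUE because Xander is a knight.
- Xander (knight) says "At least one of us is a knight" - this is TRUE because Frank, Wendy, and Xander are knights.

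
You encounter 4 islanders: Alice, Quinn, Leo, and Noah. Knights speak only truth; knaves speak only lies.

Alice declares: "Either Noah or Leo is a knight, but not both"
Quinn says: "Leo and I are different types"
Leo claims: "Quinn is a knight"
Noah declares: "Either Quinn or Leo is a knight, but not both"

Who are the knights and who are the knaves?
Alice is a knave.
Quinn is a knave.
Leo is a knave.
Noah is a knave.

Verification:
- Alice (knave) says "Either Noah or Leo is a knight, but not both" - this is FALSE (a lie) because Noah is a knave and Leo is a knave.
- Quinn (knave) says "Leo and I are different types" - this is FALSE (a lie) because Quinn is a knave and Leo is a knave.
- Leo (knave) says "Quinn is a knight" - this is FALSE (a lie) because Quinn is a knave.
- Noah (knave) says "Either Quinn or Leo is a knight, but not both" - this is FALSE (a lie) because Quinn is a knave and Leo is a knave.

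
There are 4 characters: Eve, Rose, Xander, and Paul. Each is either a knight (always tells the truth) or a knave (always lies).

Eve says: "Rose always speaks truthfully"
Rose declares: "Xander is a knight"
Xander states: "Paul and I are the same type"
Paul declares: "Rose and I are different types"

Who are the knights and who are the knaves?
Eve is a knave.
Rose is a knave.
Xander is a knave.
Paul is a knight.

Verification:
- Eve (knave) says "Rose always speaks truthfully" - this is FALSE (a lie) because Rose is a knave.
- Rose (knave) says "Xander is a knight" - this is FALSE (a lie) because Xander is a knave.
- Xander (knave) says "Paul and I are the same type" - this is FALSE (a lie) because Xander is a knave and Paul is a knight.
- Paul (knight) says "Rose and I are different types" - this is TRUE because Paul is a knight and Rose is a knave.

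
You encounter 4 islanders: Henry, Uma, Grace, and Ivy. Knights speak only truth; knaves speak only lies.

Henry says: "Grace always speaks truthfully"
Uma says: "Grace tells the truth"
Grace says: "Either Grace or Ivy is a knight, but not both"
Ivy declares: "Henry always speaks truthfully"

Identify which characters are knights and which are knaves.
Henry is a knave.
Uma is a knave.
Grace is a knave.
Ivy is a knave.

Verification:
- Henry (knave) says "Grace always speaks truthfully" - this is FALSE (a lie) because Grace is a knave.
- Uma (knave) says "Grace tells the truth" - this is FALSE (a lie) because Grace is a knave.
- Grace (knave) says "Either Grace or Ivy is a knight, but not both" - this is FALSE (a lie) because Grace is a knave and Ivy is a knave.
- Ivy (knave) says "Henry always speaks truthfully" - this is FALSE (a lie) because Henry is a knave.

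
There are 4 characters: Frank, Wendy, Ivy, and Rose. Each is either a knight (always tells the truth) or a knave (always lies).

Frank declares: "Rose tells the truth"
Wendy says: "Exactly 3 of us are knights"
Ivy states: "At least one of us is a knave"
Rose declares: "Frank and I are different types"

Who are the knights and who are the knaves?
Frank is a knave.
Wendy is a knave.
Ivy is a knight.
Rose is a knave.

Verification:
- Frank (knave) says "Rose tells the truth" - this is FALSE (a lie) because Rose is a knave.
- Wendy (knave) says "Exactly 3 of us are knights" - this is FALSE (a lie) because there are 1 knights.
- Ivy (knight) says "At least one of us is a knave" - this is TRUE because Frank, Wendy, and Rose are knaves.
- Rose (knave) says "Frank and I are different types" - this is FALSE (a lie) because Rose is a knave and Frank is a knave.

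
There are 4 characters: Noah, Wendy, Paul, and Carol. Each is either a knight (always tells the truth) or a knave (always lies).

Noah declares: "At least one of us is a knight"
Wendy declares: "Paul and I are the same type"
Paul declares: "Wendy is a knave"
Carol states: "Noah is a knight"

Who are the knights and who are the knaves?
Noah is a knight.
Wendy is a knave.
Paul is a knight.
Carol is a knight.

Verification:
- Noah (knight) says "At least one of us is a knight" - this is TRUE because Noah, Paul, and Carol are knights.
- Wendy (knave) says "Paul and I are the same type" - this is FALSE (a lie) because Wendy is a knave and Paul is a knight.
- Paul (knight) says "Wendy is a knave" - this is TRUE because Wendy is a knave.
- Carol (knight) says "Noah is a knight" - this is TRUE because Noah is a knight.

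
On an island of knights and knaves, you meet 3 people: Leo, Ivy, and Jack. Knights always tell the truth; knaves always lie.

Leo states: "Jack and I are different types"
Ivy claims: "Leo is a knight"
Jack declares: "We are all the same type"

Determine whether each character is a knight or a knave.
Leo is a knight.
Ivy is a knight.
Jack is a knave.

Verification:
- Leo (knight) says "Jack and I are different types" - this is TRUE because Leo is a knight and Jack is a knave.
- Ivy (knight) says "Leo is a knight" - this is TRUE because Leo is a knight.
- Jack (knave) says "We are all the same type" - this is FALSE (a lie) because Leo and Ivy are knights and Jack is a knave.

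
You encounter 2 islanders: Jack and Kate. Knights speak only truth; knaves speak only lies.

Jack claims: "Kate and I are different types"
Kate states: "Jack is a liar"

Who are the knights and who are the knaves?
Jack is a knight.
Kate is a knave.

Verification:
- Jack (knight) says "Kate and I are different types" - this is TRUE because Jack is a knight and Kate is a knave.
- Kate (knave) says "Jack is a liar" - this is FALSE (a lie) because Jack is a knight.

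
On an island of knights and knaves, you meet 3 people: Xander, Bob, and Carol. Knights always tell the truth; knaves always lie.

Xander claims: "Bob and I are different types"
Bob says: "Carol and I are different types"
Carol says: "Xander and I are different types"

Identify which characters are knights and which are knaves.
Xander is a knave.
Bob is a knave.
Carol is a knave.

Verification:
- Xander (knave) says "Bob and I are different types" - this is FALSE (a lie) because Xander is a knave and Bob is a knave.
- Bob (knave) says "Carol and I are different types" - this is FALSE (a lie) because Bob is a knave and Carol is a knave.
- Carol (knave) says "Xander and I are different types" - this is FALSE (a lie) because Carol is a knave and Xander is a knave.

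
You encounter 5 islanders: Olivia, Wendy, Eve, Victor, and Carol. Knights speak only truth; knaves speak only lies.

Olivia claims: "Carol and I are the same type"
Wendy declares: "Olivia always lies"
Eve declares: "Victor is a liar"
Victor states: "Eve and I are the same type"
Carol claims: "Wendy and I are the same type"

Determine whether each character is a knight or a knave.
Olivia is a knave.
Wendy is a knight.
Eve is a knight.
Victor is a knave.
Carol is a knight.

Verification:
- Olivia (knave) says "Carol and I are the same type" - this is FALSE (a lie) because Olivia is a knave and Carol is a knight.
- Wendy (knight) says "Olivia always lies" - this is TRUE because Olivia is a knave.
- Eve (knight) says "Victor is a liar" - this is TRUE because Victor is a knave.
- Victor (knave) says "Eve and I are the same type" - this is FALSE (a lie) because Victor is a knave and Eve is a knight.
- Carol (knight) says "Wendy and I are the same type" - this is TRUE because Carol is a knight and Wendy is a knight.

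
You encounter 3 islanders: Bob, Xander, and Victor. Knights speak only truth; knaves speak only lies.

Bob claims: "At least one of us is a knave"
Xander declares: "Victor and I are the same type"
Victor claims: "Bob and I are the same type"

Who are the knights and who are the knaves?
Bob is a knight.
Xander is a knave.
Victor is a knight.

Verification:
- Bob (knight) says "At least one of us is a knave" - this is TRUE because Xander is a knave.
- Xander (knave) says "Victor and I are the same type" - this is FALSE (a lie) because Xander is a knave and Victor is a knight.
- Victor (knight) says "Bob and I are the same type" - this is TRUE because Victor is a knight and Bob is a knight.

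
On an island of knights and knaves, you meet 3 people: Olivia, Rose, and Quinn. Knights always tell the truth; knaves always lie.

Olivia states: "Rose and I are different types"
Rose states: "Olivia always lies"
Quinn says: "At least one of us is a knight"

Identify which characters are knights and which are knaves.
Olivia is a knight.
Rose is a knave.
Quinn is a knight.

Verification:
- Olivia (knight) says "Rose and I are different types" - this is TRUE because Olivia is a knight and Rose is a knave.
- Rose (knave) says "Olivia always lies" - this is FALSE (a lie) because Olivia is a knight.
- Quinn (knight) says "At least one of us is a knight" - this is TRUE because Olivia and Quinn are knights.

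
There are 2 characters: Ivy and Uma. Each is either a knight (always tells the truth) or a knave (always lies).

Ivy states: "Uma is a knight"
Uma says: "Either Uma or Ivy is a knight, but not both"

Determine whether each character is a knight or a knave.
Ivy is a knave.
Uma is a knave.

Verification:
- Ivy (knave) says "Uma is a knight" - this is FALSE (a lie) because Uma is a knave.
- Uma (knave) says "Either Uma or Ivy is a knight, but not both" - this is FALSE (a lie) because Uma is a knave and Ivy is a knave.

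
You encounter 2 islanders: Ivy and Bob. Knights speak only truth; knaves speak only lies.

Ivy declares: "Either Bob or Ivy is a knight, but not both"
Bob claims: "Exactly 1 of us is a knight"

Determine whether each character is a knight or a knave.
Ivy is a knave.
Bob is a knave.

Verification:
- Ivy (knave) says "Either Bob or Ivy is a knight, but not both" - this is FALSE (a lie) because Bob is a knave and Ivy is a knave.
- Bob (knave) says "Exactly 1 of us is a knight" - this is FALSE (a lie) because there are 0 knights.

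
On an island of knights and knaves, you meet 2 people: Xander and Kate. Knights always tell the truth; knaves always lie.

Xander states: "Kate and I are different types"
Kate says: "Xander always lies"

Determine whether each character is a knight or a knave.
Xander is a knight.
Kate is a knave.

Verification:
- Xander (knight) says "Kate and I are different types" - this is TRUE because Xander is a knight and Kate is a knave.
- Kate (knave) says "Xander always lies" - this is FALSE (a lie) because Xander is a knight.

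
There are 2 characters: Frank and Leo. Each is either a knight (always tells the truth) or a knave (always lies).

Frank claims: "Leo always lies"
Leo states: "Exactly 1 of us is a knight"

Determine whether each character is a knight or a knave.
Frank is a knave.
Leo is a knight.

Verification:
- Frank (knave) says "Leo always lies" - this is FALSE (a lie) because Leo is a knight.
- Leo (knight) says "Exactly 1 of us is a knight" - this is TRUE because there are 1 knights.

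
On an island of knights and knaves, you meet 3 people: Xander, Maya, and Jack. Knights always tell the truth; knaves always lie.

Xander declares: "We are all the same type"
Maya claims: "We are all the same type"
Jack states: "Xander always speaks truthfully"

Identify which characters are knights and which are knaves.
Xander is a knight.
Maya is a knight.
Jack is a knight.

Verification:
- Xander (knight) says "We are all the same type" - this is TRUE because Xander, Maya, and Jack are knights.
- Maya (knight) says "We are all the same type" - this is TRUE because Xander, Maya, and Jack are knights.
- Jack (knight) says "Xander always speaks truthfully" - this is TRUE because Xander is a knight.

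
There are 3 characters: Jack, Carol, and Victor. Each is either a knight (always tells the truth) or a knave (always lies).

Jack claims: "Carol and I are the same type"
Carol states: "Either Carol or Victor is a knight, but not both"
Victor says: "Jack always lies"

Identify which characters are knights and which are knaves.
Jack is a knight.
Carol is a knight.
Victor is a knave.

Verification:
- Jack (knight) says "Carol and I are the same type" - this is TRUE because Jack is a knight and Carol is a knight.
- Carol (knight) says "Either Carol or Victor is a knight, but not both" - this is TRUE because Carol is a knight and Victor is a knave.
- Victor (knave) says "Jack always lies" - this is FALSE (a lie) because Jack is a knight.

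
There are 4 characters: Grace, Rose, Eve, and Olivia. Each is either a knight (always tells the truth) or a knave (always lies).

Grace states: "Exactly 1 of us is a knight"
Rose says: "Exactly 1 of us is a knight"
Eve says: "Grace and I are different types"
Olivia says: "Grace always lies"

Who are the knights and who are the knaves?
Grace is a knave.
Rose is a knave.
Eve is a knight.
Olivia is a knight.

Verification:
- Grace (knave) says "Exactly 1 of us is a knight" - this is FALSE (a lie) because there are 2 knights.
- Rose (knave) says "Exactly 1 of us is a knight" - this is FALSE (a lie) because there are 2 knights.
- Eve (knight) says "Grace and I are different types" - this is TRUE because Eve is a knight and Grace is a knave.
- Olivia (knight) says "Grace always lies" - this is TRUE because Grace is a knave.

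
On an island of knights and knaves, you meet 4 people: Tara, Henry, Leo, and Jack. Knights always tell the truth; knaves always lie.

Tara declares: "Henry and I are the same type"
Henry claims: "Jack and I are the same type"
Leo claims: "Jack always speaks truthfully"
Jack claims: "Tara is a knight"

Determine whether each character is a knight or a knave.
Tara is a knight.
Henry is a knight.
Leo is a knight.
Jack is a knight.

Verification:
- Tara (knight) says "Henry and I are the same type" - this is TRUE because Tara is a knight and Henry is a knight.
- Henry (knight) says "Jack and I are the same type" - this is TRUE because Henry is a knight and Jack is a knight.
- Leo (knight) says "Jack always speaks truthfully" - this is TRUE because Jack is a knight.
- Jack (knight) says "Tara is a knight" - this is TRUE because Tara is a knight.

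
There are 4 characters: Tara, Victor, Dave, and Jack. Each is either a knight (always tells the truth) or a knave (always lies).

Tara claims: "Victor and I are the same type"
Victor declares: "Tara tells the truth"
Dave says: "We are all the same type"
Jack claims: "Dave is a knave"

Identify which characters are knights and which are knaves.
Tara is a knight.
Victor is a knight.
Dave is a knave.
Jack is a knight.

Verification:
- Tara (knight) says "Victor and I are the same type" - this is TRUE because Tara is a knight and Victor is a knight.
- Victor (knight) says "Tara tells the truth" - this is TRUE because Tara is a knight.
- Dave (knave) says "We are all the same type" - this is FALSE (a lie) because Tara, Victor, and Jack are knights and Dave is a knave.
- Jack (knight) says "Dave is a knave" - this is TRUE because Dave is a knave.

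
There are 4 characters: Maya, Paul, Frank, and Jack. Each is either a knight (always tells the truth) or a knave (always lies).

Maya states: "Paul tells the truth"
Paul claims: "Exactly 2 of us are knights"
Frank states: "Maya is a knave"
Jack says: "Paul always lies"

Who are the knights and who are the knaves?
Maya is a knight.
Paul is a knight.
Frank is a knave.
Jack is a knave.

Verification:
- Maya (knight) says "Paul tells the truth" - this is TRUE because Paul is a knight.
- Paul (knight) says "Exactly 2 of us are knights" - this is TRUE because there are 2 knights.
- Frank (knave) says "Maya is a knave" - this is FALSE (a lie) because Maya is a knight.
- Jack (knave) says "Paul always lies" - this is FALSE (a lie) because Paul is a knight.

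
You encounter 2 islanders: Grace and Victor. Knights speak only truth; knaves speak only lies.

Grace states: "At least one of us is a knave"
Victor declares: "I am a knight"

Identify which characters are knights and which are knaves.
Grace is a knight.
Victor is a knave.

Verification:
- Grace (knight) says "At least one of us is a knave" - this is TRUE because Victor is a knave.
- Victor (knave) says "I am a knight" - this is FALSE (a lie) because Victor is a knave.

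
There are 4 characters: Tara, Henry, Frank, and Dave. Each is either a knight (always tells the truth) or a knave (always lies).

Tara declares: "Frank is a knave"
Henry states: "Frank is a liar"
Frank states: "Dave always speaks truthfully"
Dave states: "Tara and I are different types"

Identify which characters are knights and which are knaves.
Tara is a knave.
Henry is a knave.
Frank is a knight.
Dave is a knight.

Verification:
- Tara (knave) says "Frank is a knave" - this is FALSE (a lie) because Frank is a knight.
- Henry (knave) says "Frank is a liar" - this is FALSE (a lie) because Frank is a knight.
- Frank (knight) says "Dave always speaks truthfully" - this is TRUE because Dave is a knight.
- Dave (knight) says "Tara and I are different types" - this is TRUE because Dave is a knight and Tara is a knave.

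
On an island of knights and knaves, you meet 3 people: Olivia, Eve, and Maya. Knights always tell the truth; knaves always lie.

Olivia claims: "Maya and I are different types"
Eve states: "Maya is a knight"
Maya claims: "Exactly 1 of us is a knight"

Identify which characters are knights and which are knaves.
Olivia is a knave.
Eve is a knave.
Maya is a knave.

Verification:
- Olivia (knave) says "Maya and I are different types" - this is FALSE (a lie) because Olivia is a knave and Maya is a knave.
- Eve (knave) says "Maya is a knight" - this is FALSE (a lie) because Maya is a knave.
- Maya (knave) says "Exactly 1 of us is a knight" - this is FALSE (a lie) because there are 0 knights.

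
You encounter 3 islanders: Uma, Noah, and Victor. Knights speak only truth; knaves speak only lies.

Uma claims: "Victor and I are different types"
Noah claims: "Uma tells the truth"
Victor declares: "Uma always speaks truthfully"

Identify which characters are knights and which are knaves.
Uma is a knave.
Noah is a knave.
Victor is a knave.

Verification:
- Uma (knave) says "Victor and I are different types" - this is FALSE (a lie) because Uma is a knave and Victor is a knave.
- Noah (knave) says "Uma tells the truth" - this is FALSE (a lie) because Uma is a knave.
- Victor (knave) says "Uma always speaks truthfully" - this is FALSE (a lie) because Uma is a knave.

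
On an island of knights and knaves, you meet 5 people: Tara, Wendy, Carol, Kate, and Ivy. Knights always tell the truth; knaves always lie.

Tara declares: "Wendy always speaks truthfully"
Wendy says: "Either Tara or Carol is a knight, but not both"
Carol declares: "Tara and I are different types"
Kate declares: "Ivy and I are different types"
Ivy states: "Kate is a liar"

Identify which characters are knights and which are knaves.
Tara is a knave.
Wendy is a knave.
Carol is a knave.
Kate is a knight.
Ivy is a knave.

Verification:
- Tara (knave) says "Wendy always speaks truthfully" - this is FALSE (a lie) because Wendy is a knave.
- Wendy (knave) says "Either Tara or Carol is a knight, but not both" - this is FALSE (a lie) because Tara is a knave and Carol is a knave.
- Carol (knave) says "Tara and I are different types" - this is FALSE (a lie) because Carol is a knave and Tara is a knave.
- Kate (knight) says "Ivy and I are different types" - this is TRUE because Kate is a knight and Ivy is a knave.
- Ivy (knave) says "Kate is a liar" - this is FALSE (a lie) because Kate is a knight.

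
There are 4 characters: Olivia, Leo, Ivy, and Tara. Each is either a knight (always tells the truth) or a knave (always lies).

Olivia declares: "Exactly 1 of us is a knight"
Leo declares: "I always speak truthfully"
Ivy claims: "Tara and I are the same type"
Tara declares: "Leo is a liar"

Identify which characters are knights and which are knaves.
Olivia is a knave.
Leo is a knave.
Ivy is a knight.
Tara is a knight.

Verification:
- Olivia (knave) says "Exactly 1 of us is a knight" - this is FALSE (a lie) because there are 2 knights.
- Leo (knave) says "I always speak truthfully" - this is FALSE (a lie) because Leo is a knave.
- Ivy (knight) says "Tara and I are the same type" - this is TRUE because Ivy is a knight and Tara is a knight.
- Tara (knight) says "Leo is a liar" - this is TRUE because Leo is a knave.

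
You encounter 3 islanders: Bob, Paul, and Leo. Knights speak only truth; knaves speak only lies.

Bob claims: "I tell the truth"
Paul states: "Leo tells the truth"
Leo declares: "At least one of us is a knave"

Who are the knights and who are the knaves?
Bob is a knave.
Paul is a knight.
Leo is a knight.

Verification:
- Bob (knave) says "I tell the truth" - this is FALSE (a lie) because Bob is a knave.
- Paul (knight) says "Leo tells the truth" - this is TRUE because Leo is a knight.
- Leo (knight) says "At least one of us is a knave" - this is TRUE because Bob is a knave.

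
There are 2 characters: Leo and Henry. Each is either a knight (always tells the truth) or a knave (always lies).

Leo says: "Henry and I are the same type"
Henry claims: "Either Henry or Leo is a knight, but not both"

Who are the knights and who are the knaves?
Leo is a knave.
Henry is a knight.

Verification:
- Leo (knave) says "Henry and I are the same type" - this is FALSE (a lie) because Leo is a knave and Henry is a knight.
- Henry (knight) says "Either Henry or Leo is a knight, but not both" - this is TRUE because Henry is a knight and Leo is a knave.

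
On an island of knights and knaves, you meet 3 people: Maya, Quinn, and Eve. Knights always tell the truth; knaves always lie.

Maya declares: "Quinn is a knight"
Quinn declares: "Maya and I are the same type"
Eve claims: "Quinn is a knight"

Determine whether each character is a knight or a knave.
Maya is a knight.
Quinn is a knight.
Eve is a knight.

Verification:
- Maya (knight) says "Quinn is a knight" - this is TRUE because Quinn is a knight.
- Quinn (knight) says "Maya and I are the same type" - this is TRUE because Quinn is a knight and Maya is a knight.
- Eve (knight) says "Quinn is a knight" - this is TRUE because Quinn is a knight.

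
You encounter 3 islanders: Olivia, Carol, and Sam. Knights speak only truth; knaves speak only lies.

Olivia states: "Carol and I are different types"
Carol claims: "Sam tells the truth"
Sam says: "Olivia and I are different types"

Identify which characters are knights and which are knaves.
Olivia is a knave.
Carol is a knave.
Sam is a knave.

Verification:
- Olivia (knave) says "Carol and I are different types" - this is FALSE (a lie) because Olivia is a knave and Carol is a knave.
- Carol (knave) says "Sam tells the truth" - this is FALSE (a lie) because Sam is a knave.
- Sam (knave) says "Olivia and I are different types" - this is FALSE (a lie) because Sam is a knave and Olivia is a knave.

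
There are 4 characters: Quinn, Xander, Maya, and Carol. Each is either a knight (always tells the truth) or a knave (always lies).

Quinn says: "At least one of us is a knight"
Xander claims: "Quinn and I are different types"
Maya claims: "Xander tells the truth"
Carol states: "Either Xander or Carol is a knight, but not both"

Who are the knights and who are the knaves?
Quinn is a knave.
Xander is a knave.
Maya is a knave.
Carol is a knave.

Verification:
- Quinn (knave) says "At least one of us is a knight" - this is FALSE (a lie) because no one is a knight.
- Xander (knave) says "Quinn and I are different types" - this is FALSE (a lie) because Xander is a knave and Quinn is a knave.
- Maya (knave) says "Xander tells the truth" - this is FALSE (a lie) because Xander is a knave.
- Carol (knave) says "Either Xander or Carol is a knight, but not both" - this is FALSE (a lie) because Xander is a knave and Carol is a knave.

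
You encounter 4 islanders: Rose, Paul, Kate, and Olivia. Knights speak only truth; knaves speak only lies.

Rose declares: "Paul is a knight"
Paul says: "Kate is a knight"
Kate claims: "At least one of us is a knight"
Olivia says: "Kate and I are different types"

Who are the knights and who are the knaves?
Rose is a knave.
Paul is a knave.
Kate is a knave.
Olivia is a knave.

Verification:
- Rose (knave) says "Paul is a knight" - this is FALSE (a lie) because Paul is a knave.
- Paul (knave) says "Kate is a knight" - this is FALSE (a lie) because Kate is a knave.
- Kate (knave) says "At least one of us is a knight" - this is FALSE (a lie) because no one is a knight.
- Olivia (knave) says "Kate and I are different types" - this is FALSE (a lie) because Olivia is a knave and Kate is a knave.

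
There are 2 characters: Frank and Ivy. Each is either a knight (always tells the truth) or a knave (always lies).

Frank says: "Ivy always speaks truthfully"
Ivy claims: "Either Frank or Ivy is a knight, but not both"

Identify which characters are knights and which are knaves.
Frank is a knave.
Ivy is a knave.

Verification:
- Frank (knave) says "Ivy always speaks truthfully" - this is FALSE (a lie) because Ivy is a knave.
- Ivy (knave) says "Either Frank or Ivy is a knight, but not both" - this is FALSE (a lie) because Frank is a knave and Ivy is a knave.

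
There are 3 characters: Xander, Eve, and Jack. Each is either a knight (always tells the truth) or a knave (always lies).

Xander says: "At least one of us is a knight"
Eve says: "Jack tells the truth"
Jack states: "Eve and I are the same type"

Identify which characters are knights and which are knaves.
Xander is a knight.
Eve is a knight.
Jack is a knight.

Verification:
- Xander (knight) says "At least one of us is a knight" - this is TRUE because Xander, Eve, and Jack are knights.
- Eve (knight) says "Jack tells the truth" - this is TRUE because Jack is a knight.
- Jack (knight) says "Eve and I are the same type" - this is TRUE because Jack is a knight and Eve is a knight.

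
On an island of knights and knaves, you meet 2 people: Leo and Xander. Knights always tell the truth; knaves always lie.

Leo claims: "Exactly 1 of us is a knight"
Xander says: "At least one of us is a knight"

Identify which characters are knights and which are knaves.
Leo is a knave.
Xander is a knave.

Verification:
- Leo (knave) says "Exactly 1 of us is a knight" - this is FALSE (a lie) because there are 0 knights.
- Xander (knave) says "At least one of us is a knight" - this is FALSE (a lie) because no one is a knight.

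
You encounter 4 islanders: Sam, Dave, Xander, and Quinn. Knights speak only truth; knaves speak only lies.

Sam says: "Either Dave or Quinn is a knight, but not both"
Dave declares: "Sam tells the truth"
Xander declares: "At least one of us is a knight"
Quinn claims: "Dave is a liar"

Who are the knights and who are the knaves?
Sam is a knight.
Dave is a knight.
Xander is a knight.
Quinn is a knave.

Verification:
- Sam (knight) says "Either Dave or Quinn is a knight, but not both" - this is TRUE because Dave is a knight and Quinn is a knave.
- Dave (knight) says "Sam tells the truth" - this is TRUE because Sam is a knight.
- Xander (knight) says "At least one of us is a knight" - this is TRUE because Sam, Dave, and Xander are knights.
- Quinn (knave) says "Dave is a liar" - this is FALSE (a lie) because Dave is a knight.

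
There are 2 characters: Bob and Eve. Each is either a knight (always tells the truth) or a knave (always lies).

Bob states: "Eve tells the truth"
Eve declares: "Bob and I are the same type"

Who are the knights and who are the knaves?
Bob is a knight.
Eve is a knight.

Verification:
- Bob (knight) says "Eve tells the truth" - this is TRUE because Eve is a knight.
- Eve (knight) says "Bob and I are the same type" - this is TRUE because Eve is a knight and Bob is a knight.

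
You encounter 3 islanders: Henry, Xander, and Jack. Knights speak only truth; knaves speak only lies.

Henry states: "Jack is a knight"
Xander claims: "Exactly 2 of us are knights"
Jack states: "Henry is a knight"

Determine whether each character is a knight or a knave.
Henry is a knave.
Xander is a knave.
Jack is a knave.

Verification:
- Henry (knave) says "Jack is a knight" - this is FALSE (a lie) because Jack is a knave.
- Xander (knave) says "Exactly 2 of us are knights" - this is FALSE (a lie) because there are 0 knights.
- Jack (knave) says "Henry is a knight" - this is FALSE (a lie) because Henry is a knave.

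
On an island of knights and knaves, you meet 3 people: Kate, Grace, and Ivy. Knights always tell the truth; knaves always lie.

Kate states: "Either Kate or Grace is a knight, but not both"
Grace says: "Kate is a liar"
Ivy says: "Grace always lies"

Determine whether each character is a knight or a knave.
Kate is a knight.
Grace is a knave.
Ivy is a knight.

Verification:
- Kate (knight) says "Either Kate or Grace is a knight, but not both" - this is TRUE because Kate is a knight and Grace is a knave.
- Grace (knave) says "Kate is a liar" - this is FALSE (a lie) because Kate is a knight.
- Ivy (knight) says "Grace always lies" - this is TRUE because Grace is a knave.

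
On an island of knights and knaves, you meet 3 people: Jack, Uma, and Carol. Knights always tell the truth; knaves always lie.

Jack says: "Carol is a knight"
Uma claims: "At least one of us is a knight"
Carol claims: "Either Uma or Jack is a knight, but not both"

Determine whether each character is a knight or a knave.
Jack is a knave.
Uma is a knave.
Carol is a knave.

Verification:
- Jack (knave) says "Carol is a knight" - this is FALSE (a lie) because Carol is a knave.
- Uma (knave) says "At least one of us is a knight" - this is FALSE (a lie) because no one is a knight.
- Carol (knave) says "Either Uma or Jack is a knight, but not both" - this is FALSE (a lie) because Uma is a knave and Jack is a knave.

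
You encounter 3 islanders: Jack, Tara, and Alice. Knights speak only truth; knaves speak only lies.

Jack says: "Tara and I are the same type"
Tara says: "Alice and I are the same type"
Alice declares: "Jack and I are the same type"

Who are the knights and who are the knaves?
Jack is a knight.
Tara is a knight.
Alice is a knight.

Verification:
- Jack (knight) says "Tara and I are the same type" - this is TRUE because Jack is a knight and Tara is a knight.
- Tara (knight) says "Alice and I are the same type" - this is TRUE because Tara is a knight and Alice is a knight.
- Alice (knight) says "Jack and I are the same type" - this is TRUE because Alice is a knight and Jack is a knight.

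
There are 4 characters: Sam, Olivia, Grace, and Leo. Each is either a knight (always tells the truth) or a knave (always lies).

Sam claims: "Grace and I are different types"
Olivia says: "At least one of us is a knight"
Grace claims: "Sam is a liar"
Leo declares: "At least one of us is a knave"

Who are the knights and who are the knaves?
Sam is a knight.
Olivia is a knight.
Grace is a knave.
Leo is a knight.

Verification:
- Sam (knight) says "Grace and I are different types" - this is TRUE because Sam is a knight and Grace is a knave.
- Olivia (knight) says "At least one of us is a knight" - this is TRUE because Sam, Olivia, and Leo are knights.
- Grace (knave) says "Sam is a liar" - this is FALSE (a lie) because Sam is a knight.
- Leo (knight) says "At least one of us is a knave" - this is TRUE because Grace is a knave.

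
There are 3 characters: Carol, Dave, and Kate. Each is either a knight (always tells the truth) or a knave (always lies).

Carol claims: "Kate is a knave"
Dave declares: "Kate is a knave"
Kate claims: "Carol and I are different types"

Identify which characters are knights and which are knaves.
Carol is a knave.
Dave is a knave.
Kate is a knight.

Verification:
- Carol (knave) says "Kate is a knave" - this is FALSE (a lie) because Kate is a knight.
- Dave (knave) says "Kate is a knave" - this is FALSE (a lie) because Kate is a knight.
- Kate (knight) says "Carol and I are different types" - this is TRUE because Kate is a knight and Carol is a knave.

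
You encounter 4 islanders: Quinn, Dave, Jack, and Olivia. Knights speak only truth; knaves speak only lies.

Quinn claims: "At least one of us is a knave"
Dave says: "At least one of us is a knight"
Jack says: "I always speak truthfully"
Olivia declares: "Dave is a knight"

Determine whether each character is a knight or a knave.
Quinn is a knight.
Dave is a knight.
Jack is a knave.
Olivia is a knight.

Verification:
- Quinn (knight) says "At least one of us is a knave" - this is TRUE because Jack is a knave.
- Dave (knight) says "At least one of us is a knight" - this is TRUE because Quinn, Dave, and Olivia are knights.
- Jack (knave) says "I always speak truthfully" - this is FALSE (a lie) because Jack is a knave.
- Olivia (knight) says "Dave is a knight" - this is TRUE because Dave is a knight.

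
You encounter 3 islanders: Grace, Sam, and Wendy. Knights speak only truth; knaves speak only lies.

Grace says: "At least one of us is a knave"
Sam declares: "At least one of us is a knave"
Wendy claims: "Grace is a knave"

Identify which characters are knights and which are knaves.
Grace is a knight.
Sam is a knight.
Wendy is a knave.

Verification:
- Grace (knight) says "At least one of us is a knave" - this is TRUE because Wendy is a knave.
- Sam (knight) says "At least one of us is a knave" - this is TRUE because Wendy is a knave.
- Wendy (knave) says "Grace is a knave" - this is FALSE (a lie) because Grace is a knight.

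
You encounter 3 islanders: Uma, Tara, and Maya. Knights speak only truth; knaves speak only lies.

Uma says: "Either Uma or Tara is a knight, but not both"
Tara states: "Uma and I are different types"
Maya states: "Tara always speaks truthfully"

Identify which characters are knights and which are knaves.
Uma is a knave.
Tara is a knave.
Maya is a knave.

Verification:
- Uma (knave) says "Either Uma or Tara is a knight, but not both" - this is FALSE (a lie) because Uma is a knave and Tara is a knave.
- Tara (knave) says "Uma and I are different types" - this is FALSE (a lie) because Tara is a knave and Uma is a knave.
- Maya (knave) says "Tara always speaks truthfully" - this is FALSE (a lie) because Tara is a knave.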